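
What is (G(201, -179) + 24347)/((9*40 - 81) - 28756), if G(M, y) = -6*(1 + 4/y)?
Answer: -4357063/5097383 ≈ -0.85476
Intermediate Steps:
G(M, y) = -6 - 24/y
(G(201, -179) + 24347)/((9*40 - 81) - 28756) = ((-6 - 24/(-179)) + 24347)/((9*40 - 81) - 28756) = ((-6 - 24*(-1/179)) + 24347)/((360 - 81) - 28756) = ((-6 + 24/179) + 24347)/(279 - 28756) = (-1050/179 + 24347)/(-28477) = (4357063/179)*(-1/28477) = -4357063/5097383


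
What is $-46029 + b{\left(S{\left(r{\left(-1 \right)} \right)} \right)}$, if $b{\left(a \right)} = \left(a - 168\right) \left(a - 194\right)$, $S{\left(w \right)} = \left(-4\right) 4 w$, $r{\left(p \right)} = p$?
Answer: $-18973$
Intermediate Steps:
$S{\left(w \right)} = - 16 w$
$b{\left(a \right)} = \left(-194 + a\right) \left(-168 + a\right)$ ($b{\left(a \right)} = \left(-168 + a\right) \left(-194 + a\right) = \left(-194 + a\right) \left(-168 + a\right)$)
$-46029 + b{\left(S{\left(r{\left(-1 \right)} \right)} \right)} = -46029 + \left(32592 + \left(\left(-16\right) \left(-1\right)\right)^{2} - 362 \left(\left(-16\right) \left(-1\right)\right)\right) = -46029 + \left(32592 + 16^{2} - 5792\right) = -46029 + \left(32592 + 256 - 5792\right) = -46029 + 27056 = -18973$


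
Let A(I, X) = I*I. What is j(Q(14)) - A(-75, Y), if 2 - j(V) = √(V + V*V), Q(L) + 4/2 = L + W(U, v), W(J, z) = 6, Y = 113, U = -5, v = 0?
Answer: -5623 - 3*√38 ≈ -5641.5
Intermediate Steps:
Q(L) = 4 + L (Q(L) = -2 + (L + 6) = -2 + (6 + L) = 4 + L)
A(I, X) = I²
j(V) = 2 - √(V + V²) (j(V) = 2 - √(V + V*V) = 2 - √(V + V²))
j(Q(14)) - A(-75, Y) = (2 - √((4 + 14)*(1 + (4 + 14)))) - 1*(-75)² = (2 - √(18*(1 + 18))) - 1*5625 = (2 - √(18*19)) - 5625 = (2 - √342) - 5625 = (2 - 3*√38) - 5625 = -5623 - 3*√38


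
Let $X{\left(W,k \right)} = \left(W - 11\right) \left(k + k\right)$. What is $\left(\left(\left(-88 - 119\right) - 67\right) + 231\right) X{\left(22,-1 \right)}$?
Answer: $946$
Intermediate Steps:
$X{\left(W,k \right)} = 2 k \left(-11 + W\right)$ ($X{\left(W,k \right)} = \left(-11 + W\right) 2 k = 2 k \left(-11 + W\right)$)
$\left(\left(\left(-88 - 119\right) - 67\right) + 231\right) X{\left(22,-1 \right)} = \left(\left(\left(-88 - 119\right) - 67\right) + 231\right) 2 \left(-1\right) \left(-11 + 22\right) = \left(\left(-207 - 67\right) + 231\right) 2 \left(-1\right) 11 = \left(-274 + 231\right) \left(-22\right) = \left(-43\right) \left(-22\right) = 946$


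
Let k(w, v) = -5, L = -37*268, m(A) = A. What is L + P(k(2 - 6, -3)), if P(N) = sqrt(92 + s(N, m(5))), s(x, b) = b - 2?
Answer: -9916 + sqrt(95) ≈ -9906.3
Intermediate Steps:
s(x, b) = -2 + b
L = -9916
P(N) = sqrt(95) (P(N) = sqrt(92 + (-2 + 5)) = sqrt(92 + 3) = sqrt(95))
L + P(k(2 - 6, -3)) = -9916 + sqrt(95)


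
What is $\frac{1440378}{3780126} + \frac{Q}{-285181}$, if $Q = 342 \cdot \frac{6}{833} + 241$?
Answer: $\frac{2709551434514}{7126910745773} \approx 0.38019$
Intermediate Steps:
$Q = \frac{202805}{833}$ ($Q = 342 \cdot 6 \cdot \frac{1}{833} + 241 = 342 \cdot \frac{6}{833} + 241 = \frac{2052}{833} + 241 = \frac{202805}{833} \approx 243.46$)
$\frac{1440378}{3780126} + \frac{Q}{-285181} = \frac{1440378}{3780126} + \frac{202805}{833 \left(-285181\right)} = 1440378 \cdot \frac{1}{3780126} + \frac{202805}{833} \left(- \frac{1}{285181}\right) = \frac{80021}{210007} - \frac{202805}{237555773} = \frac{2709551434514}{7126910745773}$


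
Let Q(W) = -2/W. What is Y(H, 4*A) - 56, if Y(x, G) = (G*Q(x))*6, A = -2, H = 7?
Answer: -296/7 ≈ -42.286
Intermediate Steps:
Y(x, G) = -12*G/x (Y(x, G) = (G*(-2/x))*6 = -2*G/x*6 = -12*G/x)
Y(H, 4*A) - 56 = -12*4*(-2)/7 - 56 = -12*(-8)*⅐ - 56 = 96/7 - 56 = -296/7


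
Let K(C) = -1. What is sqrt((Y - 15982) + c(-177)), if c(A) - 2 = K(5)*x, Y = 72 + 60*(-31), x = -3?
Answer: I*sqrt(17765) ≈ 133.29*I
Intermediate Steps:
Y = -1788 (Y = 72 - 1860 = -1788)
c(A) = 5 (c(A) = 2 - 1*(-3) = 2 + 3 = 5)
sqrt((Y - 15982) + c(-177)) = sqrt((-1788 - 15982) + 5) = sqrt(-17770 + 5) = sqrt(-17765) = I*sqrt(17765)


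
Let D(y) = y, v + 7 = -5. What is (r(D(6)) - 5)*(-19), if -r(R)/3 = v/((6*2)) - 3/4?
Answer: -19/4 ≈ -4.7500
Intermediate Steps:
v = -12 (v = -7 - 5 = -12)
r(R) = 21/4 (r(R) = -3*(-12/(6*2) - 3/4) = -3*(-12/12 - 3*¼) = -3*(-12*1/12 - ¾) = -3*(-1 - ¾) = -3*(-7/4) = 21/4)
(r(D(6)) - 5)*(-19) = (21/4 - 5)*(-19) = (¼)*(-19) = -19/4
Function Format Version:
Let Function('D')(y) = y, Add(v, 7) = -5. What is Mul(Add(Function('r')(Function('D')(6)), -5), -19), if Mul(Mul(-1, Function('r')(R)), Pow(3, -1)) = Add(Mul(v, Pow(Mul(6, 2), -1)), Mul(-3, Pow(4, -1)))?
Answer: Rational(-19, 4) ≈ -4.7500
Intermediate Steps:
v = -12 (v = Add(-7, -5) = -12)
Function('r')(R) = Rational(21, 4) (Function('r')(R) = Mul(-3, Add(Mul(-12, Pow(Mul(6, 2), -1)), Mul(-3, Pow(4, -1)))) = Mul(-3, Add(Mul(-12, Pow(12, -1)), Mul(-3, Rational(1, 4)))) = Mul(-3, Add(Mul(-12, Rational(1, 12)), Rational(-3, 4))) = Mul(-3, Add(-1, Rational(-3, 4))) = Mul(-3, Rational(-7, 4)) = Rational(21, 4))
Mul(Add(Function('r')(Function('D')(6)), -5), -19) = Mul(Add(Rational(21, 4), -5), -19) = Mul(Rational(1, 4), -19) = Rational(-19, 4)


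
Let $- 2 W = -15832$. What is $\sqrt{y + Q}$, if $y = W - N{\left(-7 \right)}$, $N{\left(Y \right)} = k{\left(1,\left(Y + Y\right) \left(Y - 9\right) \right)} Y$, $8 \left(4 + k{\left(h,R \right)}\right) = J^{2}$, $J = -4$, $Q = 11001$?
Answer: $\sqrt{18903} \approx 137.49$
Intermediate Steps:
$W = 7916$ ($W = \left(- \frac{1}{2}\right) \left(-15832\right) = 7916$)
$k{\left(h,R \right)} = -2$ ($k{\left(h,R \right)} = -4 + \frac{\left(-4\right)^{2}}{8} = -4 + \frac{1}{8} \cdot 16 = -4 + 2 = -2$)
$N{\left(Y \right)} = - 2 Y$
$y = 7902$ ($y = 7916 - \left(-2\right) \left(-7\right) = 7916 - 14 = 7902$)
$\sqrt{y + Q} = \sqrt{7902 + 11001} = \sqrt{18903}$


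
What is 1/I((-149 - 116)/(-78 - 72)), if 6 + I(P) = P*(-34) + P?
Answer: -10/643 ≈ -0.015552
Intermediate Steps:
I(P) = -6 - 33*P (I(P) = -6 + (P*(-34) + P) = -6 + (-34*P + P) = -6 - 33*P)
1/I((-149 - 116)/(-78 - 72)) = 1/(-6 - 33*(-149 - 116)/(-78 - 72)) = 1/(-6 - (-8745)/(-150)) = 1/(-6 - (-8745)*(-1)/150) = 1/(-6 - 33*53/30) = 1/(-6 - 583/10) = 1/(-643/10) = -10/643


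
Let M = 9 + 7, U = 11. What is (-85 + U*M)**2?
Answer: 8281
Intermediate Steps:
M = 16
(-85 + U*M)**2 = (-85 + 11*16)**2 = (-85 + 176)**2 = 91**2 = 8281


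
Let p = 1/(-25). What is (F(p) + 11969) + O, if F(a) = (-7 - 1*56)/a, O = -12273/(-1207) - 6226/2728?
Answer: 2028283663/149668 ≈ 13552.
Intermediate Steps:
p = -1/25 ≈ -0.040000
O = 1180271/149668 (O = -12273*(-1/1207) - 6226*1/2728 = 12273/1207 - 283/124 = 1180271/149668 ≈ 7.8859)
F(a) = -63/a (F(a) = (-7 - 56)/a = -63/a)
(F(p) + 11969) + O = (-63/(-1/25) + 11969) + 1180271/149668 = (-63*(-25) + 11969) + 1180271/149668 = (1575 + 11969) + 1180271/149668 = 13544 + 1180271/149668 = 2028283663/149668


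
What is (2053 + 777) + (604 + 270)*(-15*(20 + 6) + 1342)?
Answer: 834878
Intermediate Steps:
(2053 + 777) + (604 + 270)*(-15*(20 + 6) + 1342) = 2830 + 874*(-15*26 + 1342) = 2830 + 874*(-390 + 1342) = 2830 + 874*952 = 2830 + 832048 = 834878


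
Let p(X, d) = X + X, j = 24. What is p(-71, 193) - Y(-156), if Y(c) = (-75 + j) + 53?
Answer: -144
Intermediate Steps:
p(X, d) = 2*X
Y(c) = 2 (Y(c) = (-75 + 24) + 53 = -51 + 53 = 2)
p(-71, 193) - Y(-156) = 2*(-71) - 1*2 = -142 - 2 = -144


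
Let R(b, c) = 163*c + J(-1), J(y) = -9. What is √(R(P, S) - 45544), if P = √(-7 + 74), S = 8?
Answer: I*√44249 ≈ 210.35*I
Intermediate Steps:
P = √67 ≈ 8.1853
R(b, c) = -9 + 163*c (R(b, c) = 163*c - 9 = -9 + 163*c)
√(R(P, S) - 45544) = √((-9 + 163*8) - 45544) = √((-9 + 1304) - 45544) = √(1295 - 45544) = √(-44249) = I*√44249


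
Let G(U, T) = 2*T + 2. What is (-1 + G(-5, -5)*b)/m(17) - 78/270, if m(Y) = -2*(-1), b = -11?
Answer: 3889/90 ≈ 43.211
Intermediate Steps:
G(U, T) = 2 + 2*T
m(Y) = 2
(-1 + G(-5, -5)*b)/m(17) - 78/270 = (-1 + (2 + 2*(-5))*(-11))/2 - 78/270 = (-1 + (2 - 10)*(-11))*(½) - 78*1/270 = (-1 - 8*(-11))*(½) - 13/45 = (-1 + 88)*(½) - 13/45 = 87*(½) - 13/45 = 87/2 - 13/45 = 3889/90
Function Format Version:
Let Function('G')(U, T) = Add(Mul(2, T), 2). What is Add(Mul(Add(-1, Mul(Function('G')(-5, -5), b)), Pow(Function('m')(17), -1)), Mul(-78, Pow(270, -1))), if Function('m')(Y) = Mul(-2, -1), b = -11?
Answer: Rational(3889, 90) ≈ 43.211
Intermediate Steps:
Function('G')(U, T) = Add(2, Mul(2, T))
Function('m')(Y) = 2
Add(Mul(Add(-1, Mul(Function('G')(-5, -5), b)), Pow(Function('m')(17), -1)), Mul(-78, Pow(270, -1))) = Add(Mul(Add(-1, Mul(Add(2, Mul(2, -5)), -11)), Pow(2, -1)), Mul(-78, Pow(270, -1))) = Add(Mul(Add(-1, Mul(Add(2, -10), -11)), Rational(1, 2)), Mul(-78, Rational(1, 270))) = Add(Mul(Add(-1, Mul(-8, -11)), Rational(1, 2)), Rational(-13, 45)) = Add(Mul(Add(-1, 88), Rational(1, 2)), Rational(-13, 45)) = Add(Mul(87, Rational(1, 2)), Rational(-13, 45)) = Add(Rational(87, 2), Rational(-13, 45)) = Rational(3889, 90)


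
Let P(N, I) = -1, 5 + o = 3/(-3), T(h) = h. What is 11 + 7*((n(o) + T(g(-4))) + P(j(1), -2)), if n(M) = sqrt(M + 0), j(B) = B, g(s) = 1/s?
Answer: 9/4 + 7*I*sqrt(6) ≈ 2.25 + 17.146*I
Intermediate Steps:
o = -6 (o = -5 + 3/(-3) = -5 + 3*(-1/3) = -5 - 1 = -6)
n(M) = sqrt(M)
11 + 7*((n(o) + T(g(-4))) + P(j(1), -2)) = 11 + 7*((sqrt(-6) + 1/(-4)) - 1) = 11 + 7*((I*sqrt(6) - 1/4) - 1) = 11 + 7*((-1/4 + I*sqrt(6)) - 1) = 11 + 7*(-5/4 + I*sqrt(6)) = 11 + (-35/4 + 7*I*sqrt(6)) = 9/4 + 7*I*sqrt(6)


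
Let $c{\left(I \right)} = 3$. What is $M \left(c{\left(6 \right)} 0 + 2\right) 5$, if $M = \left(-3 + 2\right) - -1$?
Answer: $0$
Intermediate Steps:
$M = 0$ ($M = -1 + 1 = 0$)
$M \left(c{\left(6 \right)} 0 + 2\right) 5 = 0 \left(3 \cdot 0 + 2\right) 5 = 0 \left(0 + 2\right) 5 = 0 \cdot 2 \cdot 5 = 0 \cdot 5 = 0$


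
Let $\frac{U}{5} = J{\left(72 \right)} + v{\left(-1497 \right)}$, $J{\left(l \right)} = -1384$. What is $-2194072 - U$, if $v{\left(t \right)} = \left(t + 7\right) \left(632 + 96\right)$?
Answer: $3236448$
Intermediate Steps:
$v{\left(t \right)} = 5096 + 728 t$ ($v{\left(t \right)} = \left(7 + t\right) 728 = 5096 + 728 t$)
$U = -5430520$ ($U = 5 \left(-1384 + \left(5096 + 728 \left(-1497\right)\right)\right) = 5 \left(-1384 + \left(5096 - 1089816\right)\right) = 5 \left(-1384 - 1084720\right) = 5 \left(-1086104\right) = -5430520$)
$-2194072 - U = -2194072 - -5430520 = -2194072 + 5430520 = 3236448$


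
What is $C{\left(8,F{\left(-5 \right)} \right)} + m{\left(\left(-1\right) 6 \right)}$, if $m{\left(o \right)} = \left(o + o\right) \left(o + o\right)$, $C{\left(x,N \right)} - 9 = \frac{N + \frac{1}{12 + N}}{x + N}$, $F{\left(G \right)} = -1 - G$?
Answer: $\frac{29441}{192} \approx 153.34$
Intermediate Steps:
$C{\left(x,N \right)} = 9 + \frac{N + \frac{1}{12 + N}}{N + x}$ ($C{\left(x,N \right)} = 9 + \frac{N + \frac{1}{12 + N}}{x + N} = 9 + \frac{N + \frac{1}{12 + N}}{N + x}$)
$m{\left(o \right)} = 4 o^{2}$ ($m{\left(o \right)} = 2 o 2 o = 4 o^{2}$)
$C{\left(8,F{\left(-5 \right)} \right)} + m{\left(\left(-1\right) 6 \right)} = \frac{1 + 10 \left(-1 - -5\right)^{2} + 108 \cdot 8 + 120 \left(-1 - -5\right) + 9 \left(-1 - -5\right) 8}{\left(-1 - -5\right)^{2} + 12 \left(-1 - -5\right) + 12 \cdot 8 + \left(-1 - -5\right) 8} + 4 \left(\left(-1\right) 6\right)^{2} = \frac{1 + 10 \left(-1 + 5\right)^{2} + 864 + 120 \left(-1 + 5\right) + 9 \left(-1 + 5\right) 8}{\left(-1 + 5\right)^{2} + 12 \left(-1 + 5\right) + 96 + \left(-1 + 5\right) 8} + 4 \left(-6\right)^{2} = \frac{1 + 10 \cdot 4^{2} + 864 + 120 \cdot 4 + 9 \cdot 4 \cdot 8}{4^{2} + 12 \cdot 4 + 96 + 4 \cdot 8} + 4 \cdot 36 = \frac{1 + 10 \cdot 16 + 864 + 480 + 288}{16 + 48 + 96 + 32} + 144 = \frac{1 + 160 + 864 + 480 + 288}{192} + 144 = \frac{1}{192} \cdot 1793 + 144 = \frac{1793}{192} + 144 = \frac{29441}{192}$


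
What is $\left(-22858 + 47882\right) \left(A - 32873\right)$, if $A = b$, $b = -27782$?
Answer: $-1517830720$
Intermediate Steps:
$A = -27782$
$\left(-22858 + 47882\right) \left(A - 32873\right) = \left(-22858 + 47882\right) \left(-27782 - 32873\right) = 25024 \left(-60655\right) = -1517830720$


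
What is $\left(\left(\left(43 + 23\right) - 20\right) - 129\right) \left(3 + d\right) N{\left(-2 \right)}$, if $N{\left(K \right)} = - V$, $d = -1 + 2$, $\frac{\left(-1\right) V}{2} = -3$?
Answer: $1992$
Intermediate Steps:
$V = 6$ ($V = \left(-2\right) \left(-3\right) = 6$)
$d = 1$
$N{\left(K \right)} = -6$ ($N{\left(K \right)} = \left(-1\right) 6 = -6$)
$\left(\left(\left(43 + 23\right) - 20\right) - 129\right) \left(3 + d\right) N{\left(-2 \right)} = \left(\left(\left(43 + 23\right) - 20\right) - 129\right) \left(3 + 1\right) \left(-6\right) = \left(\left(66 - 20\right) - 129\right) 4 \left(-6\right) = \left(46 - 129\right) \left(-24\right) = \left(-83\right) \left(-24\right) = 1992$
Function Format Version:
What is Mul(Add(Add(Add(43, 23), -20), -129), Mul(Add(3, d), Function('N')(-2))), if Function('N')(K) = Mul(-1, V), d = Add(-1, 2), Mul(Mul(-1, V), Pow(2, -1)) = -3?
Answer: 1992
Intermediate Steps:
V = 6 (V = Mul(-2, -3) = 6)
d = 1
Function('N')(K) = -6 (Function('N')(K) = Mul(-1, 6) = -6)
Mul(Add(Add(Add(43, 23), -20), -129), Mul(Add(3, d), Function('N')(-2))) = Mul(Add(Add(Add(43, 23), -20), -129), Mul(Add(3, 1), -6)) = Mul(Add(Add(66, -20), -129), Mul(4, -6)) = Mul(Add(46, -129), -24) = Mul(-83, -24) = 1992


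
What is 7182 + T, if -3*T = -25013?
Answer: 46559/3 ≈ 15520.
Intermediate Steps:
T = 25013/3 (T = -⅓*(-25013) = 25013/3 ≈ 8337.7)
7182 + T = 7182 + 25013/3 = 46559/3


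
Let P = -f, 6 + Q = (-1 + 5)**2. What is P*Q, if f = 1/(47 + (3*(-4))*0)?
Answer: -10/47 ≈ -0.21277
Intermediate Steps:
Q = 10 (Q = -6 + (-1 + 5)**2 = -6 + 4**2 = -6 + 16 = 10)
f = 1/47 (f = 1/(47 - 12*0) = 1/(47 + 0) = 1/47 ≈ 0.021277)
P = -1/47 (P = -1*1/47 = -1/47 ≈ -0.021277)
P*Q = -1/47*10 = -10/47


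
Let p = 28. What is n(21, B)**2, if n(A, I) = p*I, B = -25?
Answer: 490000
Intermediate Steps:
n(A, I) = 28*I
n(21, B)**2 = (28*(-25))**2 = (-700)**2 = 490000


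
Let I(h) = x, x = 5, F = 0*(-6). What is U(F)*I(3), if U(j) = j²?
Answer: 0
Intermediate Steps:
F = 0
I(h) = 5
U(F)*I(3) = 0²*5 = 0*5 = 0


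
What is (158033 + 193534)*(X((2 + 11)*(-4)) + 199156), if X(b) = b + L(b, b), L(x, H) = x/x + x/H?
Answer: 69999099102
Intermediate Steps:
L(x, H) = 1 + x/H
X(b) = 2 + b (X(b) = b + (b + b)/b = b + (2*b)/b = b + 2 = 2 + b)
(158033 + 193534)*(X((2 + 11)*(-4)) + 199156) = (158033 + 193534)*((2 + (2 + 11)*(-4)) + 199156) = 351567*((2 + 13*(-4)) + 199156) = 351567*((2 - 52) + 199156) = 351567*(-50 + 199156) = 351567*199106 = 69999099102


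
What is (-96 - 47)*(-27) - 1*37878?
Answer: -34017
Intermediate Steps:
(-96 - 47)*(-27) - 1*37878 = -143*(-27) - 37878 = 3861 - 37878 = -34017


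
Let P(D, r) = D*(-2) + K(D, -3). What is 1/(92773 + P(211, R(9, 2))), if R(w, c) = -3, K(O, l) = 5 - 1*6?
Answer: 1/92350 ≈ 1.0828e-5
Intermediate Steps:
K(O, l) = -1 (K(O, l) = 5 - 6 = -1)
P(D, r) = -1 - 2*D (P(D, r) = D*(-2) - 1 = -2*D - 1 = -1 - 2*D)
1/(92773 + P(211, R(9, 2))) = 1/(92773 + (-1 - 2*211)) = 1/(92773 + (-1 - 422)) = 1/(92773 - 423) = 1/92350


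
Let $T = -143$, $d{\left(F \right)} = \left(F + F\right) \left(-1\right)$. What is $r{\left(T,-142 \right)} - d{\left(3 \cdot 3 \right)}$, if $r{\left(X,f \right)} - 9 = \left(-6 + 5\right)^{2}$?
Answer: $28$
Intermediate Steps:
$d{\left(F \right)} = - 2 F$ ($d{\left(F \right)} = 2 F \left(-1\right) = - 2 F$)
$r{\left(X,f \right)} = 10$ ($r{\left(X,f \right)} = 9 + \left(-6 + 5\right)^{2} = 9 + \left(-1\right)^{2} = 9 + 1 = 10$)
$r{\left(T,-142 \right)} - d{\left(3 \cdot 3 \right)} = 10 - - 2 \cdot 3 \cdot 3 = 10 - \left(-2\right) 9 = 10 - -18 = 10 + 18 = 28$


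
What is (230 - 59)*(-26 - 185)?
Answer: -36081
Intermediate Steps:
(230 - 59)*(-26 - 185) = 171*(-211) = -36081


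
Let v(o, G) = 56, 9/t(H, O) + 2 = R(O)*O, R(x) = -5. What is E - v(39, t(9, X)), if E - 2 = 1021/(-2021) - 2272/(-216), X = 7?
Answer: -2400221/54567 ≈ -43.987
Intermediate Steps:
t(H, O) = 9/(-2 - 5*O)
E = 655531/54567 (E = 2 + (1021/(-2021) - 2272/(-216)) = 2 + (1021*(-1/2021) - 2272*(-1/216)) = 2 + (-1021/2021 + 284/27) = 2 + 546397/54567 = 655531/54567 ≈ 12.013)
E - v(39, t(9, X)) = 655531/54567 - 1*56 = 655531/54567 - 56 = -2400221/54567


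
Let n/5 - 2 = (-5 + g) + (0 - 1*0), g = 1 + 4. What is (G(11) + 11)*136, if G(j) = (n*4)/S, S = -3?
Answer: -952/3 ≈ -317.33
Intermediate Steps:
g = 5
n = 10 (n = 10 + 5*((-5 + 5) + (0 - 1*0)) = 10 + 5*(0 + (0 + 0)) = 10 + 5*(0 + 0) = 10 + 5*0 = 10 + 0 = 10)
G(j) = -40/3 (G(j) = (10*4)/(-3) = 40*(-⅓) = -40/3)
(G(11) + 11)*136 = (-40/3 + 11)*136 = -7/3*136 = -952/3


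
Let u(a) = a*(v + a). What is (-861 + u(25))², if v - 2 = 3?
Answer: 12321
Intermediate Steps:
v = 5 (v = 2 + 3 = 5)
u(a) = a*(5 + a)
(-861 + u(25))² = (-861 + 25*(5 + 25))² = (-861 + 25*30)² = (-861 + 750)² = (-111)² = 12321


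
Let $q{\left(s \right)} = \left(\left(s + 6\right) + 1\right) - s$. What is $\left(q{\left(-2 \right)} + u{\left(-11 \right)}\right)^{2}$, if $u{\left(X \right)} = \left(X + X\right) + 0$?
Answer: $225$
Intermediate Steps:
$u{\left(X \right)} = 2 X$ ($u{\left(X \right)} = 2 X + 0 = 2 X$)
$q{\left(s \right)} = 7$ ($q{\left(s \right)} = \left(\left(6 + s\right) + 1\right) - s = \left(7 + s\right) - s = 7$)
$\left(q{\left(-2 \right)} + u{\left(-11 \right)}\right)^{2} = \left(7 + 2 \left(-11\right)\right)^{2} = \left(7 - 22\right)^{2} = \left(-15\right)^{2} = 225$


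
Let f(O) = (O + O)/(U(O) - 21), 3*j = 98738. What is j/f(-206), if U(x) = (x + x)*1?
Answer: 21376777/618 ≈ 34590.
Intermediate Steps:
j = 98738/3 (j = (⅓)*98738 = 98738/3 ≈ 32913.)
U(x) = 2*x (U(x) = (2*x)*1 = 2*x)
f(O) = 2*O/(-21 + 2*O) (f(O) = (O + O)/(2*O - 21) = (2*O)/(-21 + 2*O) = 2*O/(-21 + 2*O))
j/f(-206) = 98738/(3*((2*(-206)/(-21 + 2*(-206))))) = 98738/(3*((2*(-206)/(-21 - 412)))) = 98738/(3*((2*(-206)/(-433)))) = 98738/(3*((2*(-206)*(-1/433)))) = 98738/(3*(412/433)) = (98738/3)*(433/412) = 21376777/618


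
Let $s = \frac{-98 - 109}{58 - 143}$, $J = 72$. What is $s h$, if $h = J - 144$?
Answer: $- \frac{14904}{85} \approx -175.34$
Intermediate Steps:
$s = \frac{207}{85}$ ($s = - \frac{207}{-85} = \left(-207\right) \left(- \frac{1}{85}\right) = \frac{207}{85} \approx 2.4353$)
$h = -72$ ($h = 72 - 144 = -72$)
$s h = \frac{207}{85} \left(-72\right) = - \frac{14904}{85}$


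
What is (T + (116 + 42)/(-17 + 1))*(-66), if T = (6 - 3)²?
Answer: 231/4 ≈ 57.750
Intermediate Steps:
T = 9 (T = 3² = 9)
(T + (116 + 42)/(-17 + 1))*(-66) = (9 + (116 + 42)/(-17 + 1))*(-66) = (9 + 158/(-16))*(-66) = (9 + 158*(-1/16))*(-66) = (9 - 79/8)*(-66) = -7/8*(-66) = 231/4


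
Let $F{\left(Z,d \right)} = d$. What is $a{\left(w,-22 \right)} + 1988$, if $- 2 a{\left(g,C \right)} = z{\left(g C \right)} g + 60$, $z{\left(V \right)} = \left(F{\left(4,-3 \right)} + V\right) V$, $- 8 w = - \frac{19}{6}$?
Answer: $\frac{107153717}{55296} \approx 1937.8$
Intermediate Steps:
$w = \frac{19}{48}$ ($w = - \frac{\left(-19\right) \frac{1}{6}}{8} = \left(- \frac{1}{8}\right) \left(- \frac{19}{6}\right) = \frac{19}{48} \approx 0.39583$)
$z{\left(V \right)} = V \left(-3 + V\right)$ ($z{\left(V \right)} = \left(-3 + V\right) V = V \left(-3 + V\right)$)
$a{\left(g,C \right)} = -30 - \frac{C g^{2} \left(-3 + C g\right)}{2}$ ($a{\left(g,C \right)} = - \frac{g C \left(-3 + g C\right) g + 60}{2} = - \frac{C g \left(-3 + C g\right) g + 60}{2} = - \frac{C g^{2} \left(-3 + C g\right) + 60}{2} = - \frac{60 + C g^{2} \left(-3 + C g\right)}{2} = -30 - \frac{C g^{2} \left(-3 + C g\right)}{2}$)
$a{\left(w,-22 \right)} + 1988 = \left(-30 - - 11 \left(\frac{19}{48}\right)^{2} \left(-3 - \frac{209}{24}\right)\right) + 1988 = \left(-30 - \left(-11\right) \frac{361}{2304} \left(-3 - \frac{209}{24}\right)\right) + 1988 = \left(-30 - \left(-11\right) \frac{361}{2304} \left(- \frac{281}{24}\right)\right) + 1988 = \left(-30 - \frac{1115851}{55296}\right) + 1988 = - \frac{2774731}{55296} + 1988 = \frac{107153717}{55296}$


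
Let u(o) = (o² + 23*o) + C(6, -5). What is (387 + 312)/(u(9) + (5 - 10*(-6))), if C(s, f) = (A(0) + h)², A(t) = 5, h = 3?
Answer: 233/139 ≈ 1.6763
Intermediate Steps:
C(s, f) = 64 (C(s, f) = (5 + 3)² = 8² = 64)
u(o) = 64 + o² + 23*o (u(o) = (o² + 23*o) + 64 = 64 + o² + 23*o)
(387 + 312)/(u(9) + (5 - 10*(-6))) = (387 + 312)/((64 + 9² + 23*9) + (5 - 10*(-6))) = 699/((64 + 81 + 207) + (5 + 60)) = 699/(352 + 65) = 699/417 = 699*(1/417) = 233/139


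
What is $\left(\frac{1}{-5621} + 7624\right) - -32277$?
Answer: $\frac{224283520}{5621} \approx 39901.0$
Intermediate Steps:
$\left(\frac{1}{-5621} + 7624\right) - -32277 = \left(- \frac{1}{5621} + 7624\right) + 32277 = \frac{42854503}{5621} + 32277 = \frac{224283520}{5621}$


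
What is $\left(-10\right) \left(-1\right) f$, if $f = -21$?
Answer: $-210$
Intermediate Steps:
$\left(-10\right) \left(-1\right) f = \left(-10\right) \left(-1\right) \left(-21\right) = 10 \left(-21\right) = -210$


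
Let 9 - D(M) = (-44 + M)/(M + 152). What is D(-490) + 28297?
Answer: 4783447/169 ≈ 28304.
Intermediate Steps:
D(M) = 9 - (-44 + M)/(152 + M) (D(M) = 9 - (-44 + M)/(M + 152) = 9 - (-44 + M)/(152 + M))
D(-490) + 28297 = 4*(353 + 2*(-490))/(152 - 490) + 28297 = 4*(353 - 980)/(-338) + 28297 = 4*(-1/338)*(-627) + 28297 = 1254/169 + 28297 = 4783447/169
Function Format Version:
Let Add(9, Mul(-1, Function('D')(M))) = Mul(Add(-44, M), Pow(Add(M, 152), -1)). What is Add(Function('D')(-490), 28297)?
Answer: Rational(4783447, 169) ≈ 28304.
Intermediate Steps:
Function('D')(M) = Add(9, Mul(-1, Pow(Add(152, M), -1), Add(-44, M))) (Function('D')(M) = Add(9, Mul(-1, Mul(Add(-44, M), Pow(Add(M, 152), -1)))) = Add(9, Mul(-1, Mul(Add(-44, M), Pow(Add(152, M), -1)))) = Add(9, Mul(-1, Mul(Pow(Add(152, M), -1), Add(-44, M)))) = Add(9, Mul(-1, Pow(Add(152, M), -1), Add(-44, M))))
Add(Function('D')(-490), 28297) = Add(Mul(4, Pow(Add(152, -490), -1), Add(353, Mul(2, -490))), 28297) = Add(Mul(4, Pow(-338, -1), Add(353, -980)), 28297) = Add(Mul(4, Rational(-1, 338), -627), 28297) = Add(Rational(1254, 169), 28297) = Rational(4783447, 169)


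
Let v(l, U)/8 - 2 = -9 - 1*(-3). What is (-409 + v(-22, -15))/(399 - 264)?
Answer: -49/15 ≈ -3.2667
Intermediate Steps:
v(l, U) = -32 (v(l, U) = 16 + 8*(-9 - 1*(-3)) = 16 + 8*(-9 + 3) = 16 + 8*(-6) = 16 - 48 = -32)
(-409 + v(-22, -15))/(399 - 264) = (-409 - 32)/(399 - 264) = -441/135 = -441*1/135 = -49/15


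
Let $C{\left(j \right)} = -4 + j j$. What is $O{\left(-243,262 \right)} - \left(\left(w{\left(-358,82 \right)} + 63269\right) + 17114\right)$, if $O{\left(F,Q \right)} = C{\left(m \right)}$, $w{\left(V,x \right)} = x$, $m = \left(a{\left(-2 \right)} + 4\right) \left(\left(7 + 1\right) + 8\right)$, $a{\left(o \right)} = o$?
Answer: $-79445$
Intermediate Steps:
$m = 32$ ($m = \left(-2 + 4\right) \left(\left(7 + 1\right) + 8\right) = 2 \left(8 + 8\right) = 2 \cdot 16 = 32$)
$C{\left(j \right)} = -4 + j^{2}$
$O{\left(F,Q \right)} = 1020$ ($O{\left(F,Q \right)} = -4 + 32^{2} = -4 + 1024 = 1020$)
$O{\left(-243,262 \right)} - \left(\left(w{\left(-358,82 \right)} + 63269\right) + 17114\right) = 1020 - \left(\left(82 + 63269\right) + 17114\right) = 1020 - \left(63351 + 17114\right) = 1020 - 80465 = -79445$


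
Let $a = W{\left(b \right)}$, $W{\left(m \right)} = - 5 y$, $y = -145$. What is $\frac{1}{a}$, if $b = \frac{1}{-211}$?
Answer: $\frac{1}{725} \approx 0.0013793$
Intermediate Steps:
$b = - \frac{1}{211} \approx -0.0047393$
$W{\left(m \right)} = 725$ ($W{\left(m \right)} = \left(-5\right) \left(-145\right) = 725$)
$a = 725$
$\frac{1}{a} = \frac{1}{725}$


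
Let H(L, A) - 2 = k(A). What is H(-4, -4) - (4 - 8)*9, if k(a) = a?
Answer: 34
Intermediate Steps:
H(L, A) = 2 + A
H(-4, -4) - (4 - 8)*9 = (2 - 4) - (4 - 8)*9 = -2 - (-4)*9 = -2 - 1*(-36) = -2 + 36 = 34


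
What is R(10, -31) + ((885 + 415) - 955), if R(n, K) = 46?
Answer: 391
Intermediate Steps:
R(10, -31) + ((885 + 415) - 955) = 46 + ((885 + 415) - 955) = 46 + (1300 - 955) = 46 + 345 = 391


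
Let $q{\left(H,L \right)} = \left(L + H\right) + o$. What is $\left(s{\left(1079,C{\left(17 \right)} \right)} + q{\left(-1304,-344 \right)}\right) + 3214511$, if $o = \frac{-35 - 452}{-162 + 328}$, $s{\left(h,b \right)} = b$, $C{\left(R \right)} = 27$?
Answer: $\frac{533339253}{166} \approx 3.2129 \cdot 10^{6}$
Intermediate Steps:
$o = - \frac{487}{166} \approx -2.9337$
$q{\left(H,L \right)} = - \frac{487}{166} + H + L$ ($q{\left(H,L \right)} = \left(L + H\right) - \frac{487}{166} = \left(H + L\right) - \frac{487}{166} = - \frac{487}{166} + H + L$)
$\left(s{\left(1079,C{\left(17 \right)} \right)} + q{\left(-1304,-344 \right)}\right) + 3214511 = \left(27 - \frac{274055}{166}\right) + 3214511 = - \frac{269573}{166} + 3214511 = \frac{533339253}{166}$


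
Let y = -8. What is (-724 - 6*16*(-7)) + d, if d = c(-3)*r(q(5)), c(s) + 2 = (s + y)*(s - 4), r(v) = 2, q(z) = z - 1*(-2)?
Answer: 98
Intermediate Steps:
q(z) = 2 + z (q(z) = z + 2 = 2 + z)
c(s) = -2 + (-8 + s)*(-4 + s) (c(s) = -2 + (s - 8)*(s - 4) = -2 + (-8 + s)*(-4 + s))
d = 150 (d = (30 + (-3)² - 12*(-3))*2 = (30 + 9 + 36)*2 = 75*2 = 150)
(-724 - 6*16*(-7)) + d = (-724 - 6*16*(-7)) + 150 = (-724 - 96*(-7)) + 150 = (-724 + 672) + 150 = -52 + 150 = 98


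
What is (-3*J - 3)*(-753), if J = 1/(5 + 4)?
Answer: 2510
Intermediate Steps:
J = ⅑ (J = 1/9 = ⅑ ≈ 0.11111)
(-3*J - 3)*(-753) = (-3*⅑ - 3)*(-753) = (-⅓ - 3)*(-753) = -10/3*(-753) = 2510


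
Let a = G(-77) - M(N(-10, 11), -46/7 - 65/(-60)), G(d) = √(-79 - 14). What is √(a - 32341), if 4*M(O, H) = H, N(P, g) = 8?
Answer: √(-228188415 + 7056*I*√93)/84 ≈ 0.026813 + 179.83*I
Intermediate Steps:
G(d) = I*√93 (G(d) = √(-93) = I*√93)
M(O, H) = H/4
a = 461/336 + I*√93 (a = I*√93 - (-46/7 - 65/(-60))/4 = I*√93 - (-46*⅐ - 65*(-1/60))/4 = I*√93 - (-46/7 + 13/12)/4 = I*√93 - (-461)/(4*84) = I*√93 - 1*(-461/336) = I*√93 + 461/336 = 461/336 + I*√93 ≈ 1.372 + 9.6436*I)
√(a - 32341) = √((461/336 + I*√93) - 32341) = √(-10866115/336 + I*√93)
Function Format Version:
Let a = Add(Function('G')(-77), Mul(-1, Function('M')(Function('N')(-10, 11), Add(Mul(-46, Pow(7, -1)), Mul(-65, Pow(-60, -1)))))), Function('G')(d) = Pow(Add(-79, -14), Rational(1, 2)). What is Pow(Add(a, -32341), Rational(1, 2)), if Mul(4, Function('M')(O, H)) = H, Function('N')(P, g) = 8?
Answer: Mul(Rational(1, 84), Pow(Add(-228188415, Mul(7056, I, Pow(93, Rational(1, 2)))), Rational(1, 2))) ≈ Add(0.026813, Mul(179.83, I))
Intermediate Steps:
Function('G')(d) = Mul(I, Pow(93, Rational(1, 2))) (Function('G')(d) = Pow(-93, Rational(1, 2)) = Mul(I, Pow(93, Rational(1, 2))))
Function('M')(O, H) = Mul(Rational(1, 4), H)
a = Add(Rational(461, 336), Mul(I, Pow(93, Rational(1, 2)))) (a = Add(Mul(I, Pow(93, Rational(1, 2))), Mul(-1, Mul(Rational(1, 4), Add(Mul(-46, Pow(7, -1)), Mul(-65, Pow(-60, -1)))))) = Add(Mul(I, Pow(93, Rational(1, 2))), Mul(-1, Mul(Rational(1, 4), Add(Mul(-46, Rational(1, 7)), Mul(-65, Rational(-1, 60)))))) = Add(Mul(I, Pow(93, Rational(1, 2))), Mul(-1, Mul(Rational(1, 4), Add(Rational(-46, 7), Rational(13, 12))))) = Add(Mul(I, Pow(93, Rational(1, 2))), Mul(-1, Mul(Rational(1, 4), Rational(-461, 84)))) = Add(Mul(I, Pow(93, Rational(1, 2))), Mul(-1, Rational(-461, 336))) = Add(Mul(I, Pow(93, Rational(1, 2))), Rational(461, 336)) = Add(Rational(461, 336), Mul(I, Pow(93, Rational(1, 2)))) ≈ Add(1.3720, Mul(9.6436, I)))
Pow(Add(a, -32341), Rational(1, 2)) = Pow(Add(Add(Rational(461, 336), Mul(I, Pow(93, Rational(1, 2)))), -32341), Rational(1, 2)) = Pow(Add(Rational(-10866115, 336), Mul(I, Pow(93, Rational(1, 2)))), Rational(1, 2))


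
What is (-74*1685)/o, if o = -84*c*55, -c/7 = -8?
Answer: 12469/25872 ≈ 0.48195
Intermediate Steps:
c = 56 (c = -7*(-8) = 56)
o = -258720 (o = -84*56*55 = -4704*55 = -258720)
(-74*1685)/o = -74*1685/(-258720) = -124690*(-1/258720) = 12469/25872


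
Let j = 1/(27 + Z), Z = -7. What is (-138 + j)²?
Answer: 7612081/400 ≈ 19030.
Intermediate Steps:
j = 1/20 (j = 1/(27 - 7) = 1/20 ≈ 0.050000)
(-138 + j)² = (-138 + 1/20)² = (-2759/20)² = 7612081/400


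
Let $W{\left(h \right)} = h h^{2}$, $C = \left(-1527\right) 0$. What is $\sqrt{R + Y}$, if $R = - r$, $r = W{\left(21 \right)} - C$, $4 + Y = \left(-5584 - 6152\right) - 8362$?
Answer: $i \sqrt{29363} \approx 171.36 i$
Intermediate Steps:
$C = 0$
$W{\left(h \right)} = h^{3}$
$Y = -20102$ ($Y = -4 - 20098 = -20102$)
$r = 9261$ ($r = 21^{3} - 0 = 9261 + 0 = 9261$)
$R = -9261$ ($R = \left(-1\right) 9261 = -9261$)
$\sqrt{R + Y} = \sqrt{-9261 - 20102} = \sqrt{-29363} = i \sqrt{29363}$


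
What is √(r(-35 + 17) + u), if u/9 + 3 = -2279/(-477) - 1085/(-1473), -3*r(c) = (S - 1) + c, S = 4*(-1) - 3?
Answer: √67903827/1473 ≈ 5.5943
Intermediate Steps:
S = -7 (S = -4 - 3 = -7)
r(c) = 8/3 - c/3 (r(c) = -((-7 - 1) + c)/3 = -(-8 + c)/3 = 8/3 - c/3)
u = 11111/491 (u = -27 + 9*(-2279/(-477) - 1085/(-1473)) = -27 + 9*(-2279*(-1/477) - 1085*(-1/1473)) = -27 + 9*(43/9 + 1085/1473) = -27 + 9*(24368/4419) = -27 + 24368/491 = 11111/491 ≈ 22.629)
√(r(-35 + 17) + u) = √((8/3 - (-35 + 17)/3) + 11111/491) = √((8/3 - ⅓*(-18)) + 11111/491) = √((8/3 + 6) + 11111/491) = √(26/3 + 11111/491) = √(46099/1473) = √67903827/1473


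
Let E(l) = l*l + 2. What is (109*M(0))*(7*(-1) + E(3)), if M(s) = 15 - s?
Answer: 6540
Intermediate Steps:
E(l) = 2 + l² (E(l) = l² + 2 = 2 + l²)
(109*M(0))*(7*(-1) + E(3)) = (109*(15 - 1*0))*(7*(-1) + (2 + 3²)) = (109*(15 + 0))*(-7 + (2 + 9)) = (109*15)*(-7 + 11) = 1635*4 = 6540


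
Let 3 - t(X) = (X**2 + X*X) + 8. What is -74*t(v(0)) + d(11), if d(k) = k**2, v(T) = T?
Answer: 491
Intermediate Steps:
t(X) = -5 - 2*X**2 (t(X) = 3 - ((X**2 + X*X) + 8) = 3 - ((X**2 + X**2) + 8) = 3 - (2*X**2 + 8) = 3 - (8 + 2*X**2) = 3 + (-8 - 2*X**2) = -5 - 2*X**2)
-74*t(v(0)) + d(11) = -74*(-5 - 2*0**2) + 11**2 = -74*(-5 - 2*0) + 121 = -74*(-5 + 0) + 121 = -74*(-5) + 121 = 370 + 121 = 491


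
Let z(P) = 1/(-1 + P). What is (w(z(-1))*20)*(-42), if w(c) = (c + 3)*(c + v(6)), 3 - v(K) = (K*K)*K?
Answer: 448350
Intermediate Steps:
v(K) = 3 - K³ (v(K) = 3 - K*K*K = 3 - K²*K = 3 - K³)
w(c) = (-213 + c)*(3 + c) (w(c) = (c + 3)*(c + (3 - 1*6³)) = (3 + c)*(c + (3 - 1*216)) = (3 + c)*(c + (3 - 216)) = (3 + c)*(c - 213) = (3 + c)*(-213 + c) = (-213 + c)*(3 + c))
(w(z(-1))*20)*(-42) = ((-639 + (1/(-1 - 1))² - 210/(-1 - 1))*20)*(-42) = ((-639 + (1/(-2))² - 210/(-2))*20)*(-42) = ((-639 + (-½)² - 210*(-½))*20)*(-42) = ((-639 + ¼ + 105)*20)*(-42) = -2135/4*20*(-42) = -10675*(-42) = 448350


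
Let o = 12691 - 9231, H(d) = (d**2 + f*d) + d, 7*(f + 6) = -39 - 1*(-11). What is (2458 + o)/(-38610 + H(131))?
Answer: -2959/11314 ≈ -0.26153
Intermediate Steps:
f = -10 (f = -6 + (-39 - 1*(-11))/7 = -6 + (-39 + 11)/7 = -6 + (1/7)*(-28) = -6 - 4 = -10)
H(d) = d**2 - 9*d (H(d) = (d**2 - 10*d) + d = d**2 - 9*d)
o = 3460
(2458 + o)/(-38610 + H(131)) = (2458 + 3460)/(-38610 + 131*(-9 + 131)) = 5918/(-38610 + 131*122) = 5918/(-38610 + 15982) = 5918/(-22628) = 5918*(-1/22628) = -2959/11314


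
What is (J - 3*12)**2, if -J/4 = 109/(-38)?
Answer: 217156/361 ≈ 601.54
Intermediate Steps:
J = 218/19 (J = -436/(-38) = -436*(-1)/38 = -4*(-109/38) = 218/19 ≈ 11.474)
(J - 3*12)**2 = (218/19 - 3*12)**2 = (218/19 - 36)**2 = (-466/19)**2 = 217156/361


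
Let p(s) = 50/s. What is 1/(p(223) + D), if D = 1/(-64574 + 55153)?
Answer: 2100883/470827 ≈ 4.4621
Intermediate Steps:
D = -1/9421 (D = 1/(-9421) = -1/9421 ≈ -0.00010615)
1/(p(223) + D) = 1/(50/223 - 1/9421) = 1/(470827/2100883) = 2100883/470827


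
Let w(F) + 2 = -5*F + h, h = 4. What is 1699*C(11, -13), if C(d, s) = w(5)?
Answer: -39077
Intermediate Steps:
w(F) = 2 - 5*F (w(F) = -2 + (-5*F + 4) = -2 + (4 - 5*F) = 2 - 5*F)
C(d, s) = -23 (C(d, s) = 2 - 5*5 = 2 - 25 = -23)
1699*C(11, -13) = 1699*(-23) = -39077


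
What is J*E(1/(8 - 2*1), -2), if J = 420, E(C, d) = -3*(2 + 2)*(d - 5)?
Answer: 35280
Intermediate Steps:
E(C, d) = 60 - 12*d (E(C, d) = -12*(-5 + d) = -3*(-20 + 4*d) = 60 - 12*d)
J*E(1/(8 - 2*1), -2) = 420*(60 - 12*(-2)) = 420*(60 + 24) = 420*84 = 35280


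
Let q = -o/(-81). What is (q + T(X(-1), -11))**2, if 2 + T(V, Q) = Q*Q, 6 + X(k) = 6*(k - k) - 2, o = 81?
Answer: 14400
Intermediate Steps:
X(k) = -8 (X(k) = -6 + (6*(k - k) - 2) = -6 + (6*0 - 2) = -6 + (0 - 2) = -6 - 2 = -8)
T(V, Q) = -2 + Q**2 (T(V, Q) = -2 + Q*Q = -2 + Q**2)
q = 1 (q = -81/(-81) = -81*(-1)/81 = -1*(-1) = 1)
(q + T(X(-1), -11))**2 = (1 + (-2 + (-11)**2))**2 = (1 + (-2 + 121))**2 = (1 + 119)**2 = 120**2 = 14400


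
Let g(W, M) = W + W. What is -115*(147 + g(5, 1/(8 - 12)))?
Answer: -18055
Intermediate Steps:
g(W, M) = 2*W
-115*(147 + g(5, 1/(8 - 12))) = -115*(147 + 2*5) = -115*(147 + 10) = -115*157 = -18055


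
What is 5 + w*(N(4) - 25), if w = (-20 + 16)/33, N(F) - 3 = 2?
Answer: 245/33 ≈ 7.4242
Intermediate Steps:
N(F) = 5 (N(F) = 3 + 2 = 5)
w = -4/33 (w = -4*1/33 = -4/33 ≈ -0.12121)
5 + w*(N(4) - 25) = 5 - 4*(5 - 25)/33 = 5 - 4/33*(-20) = 5 + 80/33 = 245/33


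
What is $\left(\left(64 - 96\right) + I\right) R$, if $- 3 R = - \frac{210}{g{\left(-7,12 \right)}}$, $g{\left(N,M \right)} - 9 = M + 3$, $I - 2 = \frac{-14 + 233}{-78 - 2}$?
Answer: $- \frac{6111}{64} \approx -95.484$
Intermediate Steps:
$I = - \frac{59}{80}$ ($I = 2 + \frac{-14 + 233}{-78 - 2} = 2 + \frac{219}{-80} = 2 + 219 \left(- \frac{1}{80}\right) = 2 - \frac{219}{80} = - \frac{59}{80} \approx -0.7375$)
$g{\left(N,M \right)} = 12 + M$ ($g{\left(N,M \right)} = 9 + \left(M + 3\right) = 9 + \left(3 + M\right) = 12 + M$)
$R = \frac{35}{12}$ ($R = - \frac{\left(-210\right) \frac{1}{12 + 12}}{3} = - \frac{\left(-210\right) \frac{1}{24}}{3} = \left(- \frac{1}{3}\right) \left(- \frac{35}{4}\right) = \frac{35}{12} \approx 2.9167$)
$\left(\left(64 - 96\right) + I\right) R = \left(\left(64 - 96\right) - \frac{59}{80}\right) \frac{35}{12} = \left(-32 - \frac{59}{80}\right) \frac{35}{12} = \left(- \frac{2619}{80}\right) \frac{35}{12} = - \frac{6111}{64}$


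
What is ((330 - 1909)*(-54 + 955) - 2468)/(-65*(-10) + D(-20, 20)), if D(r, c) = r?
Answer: -475049/210 ≈ -2262.1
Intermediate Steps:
((330 - 1909)*(-54 + 955) - 2468)/(-65*(-10) + D(-20, 20)) = ((330 - 1909)*(-54 + 955) - 2468)/(-65*(-10) - 20) = (-1579*901 - 2468)/(650 - 20) = (-1422679 - 2468)/630 = -1425147*1/630 = -475049/210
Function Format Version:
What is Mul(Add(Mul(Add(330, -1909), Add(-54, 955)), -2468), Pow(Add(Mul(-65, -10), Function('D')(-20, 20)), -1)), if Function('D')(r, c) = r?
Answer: Rational(-475049, 210) ≈ -2262.1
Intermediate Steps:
Mul(Add(Mul(Add(330, -1909), Add(-54, 955)), -2468), Pow(Add(Mul(-65, -10), Function('D')(-20, 20)), -1)) = Mul(Add(Mul(Add(330, -1909), Add(-54, 955)), -2468), Pow(Add(Mul(-65, -10), -20), -1)) = Mul(Add(Mul(-1579, 901), -2468), Pow(Add(650, -20), -1)) = Mul(Add(-1422679, -2468), Pow(630, -1)) = Mul(-1425147, Rational(1, 630)) = Rational(-475049, 210)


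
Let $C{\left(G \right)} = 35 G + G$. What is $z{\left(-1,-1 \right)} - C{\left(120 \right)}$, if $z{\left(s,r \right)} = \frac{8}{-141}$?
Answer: $- \frac{609128}{141} \approx -4320.1$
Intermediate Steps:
$C{\left(G \right)} = 36 G$
$z{\left(s,r \right)} = - \frac{8}{141}$ ($z{\left(s,r \right)} = 8 \left(- \frac{1}{141}\right) = - \frac{8}{141}$)
$z{\left(-1,-1 \right)} - C{\left(120 \right)} = - \frac{8}{141} - 36 \cdot 120 = - \frac{8}{141} - 4320 = - \frac{609128}{141}$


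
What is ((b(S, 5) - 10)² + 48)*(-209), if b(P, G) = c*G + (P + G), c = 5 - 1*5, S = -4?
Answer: -26961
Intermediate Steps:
c = 0 (c = 5 - 5 = 0)
b(P, G) = G + P (b(P, G) = 0*G + (P + G) = 0 + (G + P) = G + P)
((b(S, 5) - 10)² + 48)*(-209) = (((5 - 4) - 10)² + 48)*(-209) = ((1 - 10)² + 48)*(-209) = ((-9)² + 48)*(-209) = (81 + 48)*(-209) = 129*(-209) = -26961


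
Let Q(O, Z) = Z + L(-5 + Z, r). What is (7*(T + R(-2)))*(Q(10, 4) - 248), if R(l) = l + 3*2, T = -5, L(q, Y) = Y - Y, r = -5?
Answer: 1708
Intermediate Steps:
L(q, Y) = 0
R(l) = 6 + l (R(l) = l + 6 = 6 + l)
Q(O, Z) = Z (Q(O, Z) = Z + 0 = Z)
(7*(T + R(-2)))*(Q(10, 4) - 248) = (7*(-5 + (6 - 2)))*(4 - 248) = (7*(-5 + 4))*(-244) = (7*(-1))*(-244) = -7*(-244) = 1708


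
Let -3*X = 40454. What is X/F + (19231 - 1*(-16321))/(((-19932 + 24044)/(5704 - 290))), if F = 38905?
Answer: 1404060315542/29995755 ≈ 46809.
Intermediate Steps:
X = -40454/3 (X = -⅓*40454 = -40454/3 ≈ -13485.)
X/F + (19231 - 1*(-16321))/(((-19932 + 24044)/(5704 - 290))) = -40454/3/38905 + (19231 - 1*(-16321))/(((-19932 + 24044)/(5704 - 290))) = -40454/3*1/38905 + (19231 + 16321)/((4112/5414)) = -40454/116715 + 35552/((4112*(1/5414))) = -40454/116715 + 35552/(2056/2707) = -40454/116715 + 35552*(2707/2056) = -40454/116715 + 12029908/257 = 1404060315542/29995755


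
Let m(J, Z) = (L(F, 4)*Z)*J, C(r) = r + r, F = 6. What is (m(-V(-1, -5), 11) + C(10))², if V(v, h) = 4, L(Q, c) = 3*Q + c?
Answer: 898704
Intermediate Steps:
L(Q, c) = c + 3*Q
C(r) = 2*r
m(J, Z) = 22*J*Z (m(J, Z) = ((4 + 3*6)*Z)*J = ((4 + 18)*Z)*J = (22*Z)*J = 22*J*Z)
(m(-V(-1, -5), 11) + C(10))² = (22*(-1*4)*11 + 2*10)² = (22*(-4)*11 + 20)² = (-968 + 20)² = (-948)² = 898704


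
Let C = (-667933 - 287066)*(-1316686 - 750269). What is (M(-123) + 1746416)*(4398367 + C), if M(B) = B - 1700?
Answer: 3443729506585880316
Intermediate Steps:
M(B) = -1700 + B
C = 1973939958045 (C = -954999*(-2066955) = 1973939958045)
(M(-123) + 1746416)*(4398367 + C) = ((-1700 - 123) + 1746416)*(4398367 + 1973939958045) = (-1823 + 1746416)*1973944356412 = 1744593*1973944356412 = 3443729506585880316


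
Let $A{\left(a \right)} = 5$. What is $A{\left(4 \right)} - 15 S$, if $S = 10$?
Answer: $-145$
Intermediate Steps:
$A{\left(4 \right)} - 15 S = 5 - 150 = -145$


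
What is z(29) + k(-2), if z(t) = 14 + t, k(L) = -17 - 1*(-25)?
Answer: 51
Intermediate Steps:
k(L) = 8 (k(L) = -17 + 25 = 8)
z(29) + k(-2) = (14 + 29) + 8 = 43 + 8 = 51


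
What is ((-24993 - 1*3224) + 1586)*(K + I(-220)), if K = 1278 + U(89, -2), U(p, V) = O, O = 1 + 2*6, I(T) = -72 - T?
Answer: -38322009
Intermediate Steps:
O = 13 (O = 1 + 12 = 13)
U(p, V) = 13
K = 1291 (K = 1278 + 13 = 1291)
((-24993 - 1*3224) + 1586)*(K + I(-220)) = ((-24993 - 1*3224) + 1586)*(1291 + (-72 - 1*(-220))) = ((-24993 - 3224) + 1586)*(1291 + (-72 + 220)) = (-28217 + 1586)*(1291 + 148) = -26631*1439 = -38322009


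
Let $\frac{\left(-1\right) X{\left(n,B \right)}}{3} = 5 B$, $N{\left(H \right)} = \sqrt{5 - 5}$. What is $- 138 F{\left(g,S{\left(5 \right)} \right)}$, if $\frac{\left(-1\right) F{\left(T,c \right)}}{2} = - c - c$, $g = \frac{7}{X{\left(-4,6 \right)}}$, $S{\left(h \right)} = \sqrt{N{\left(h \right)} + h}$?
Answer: $- 552 \sqrt{5} \approx -1234.3$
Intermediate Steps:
$N{\left(H \right)} = 0$ ($N{\left(H \right)} = \sqrt{0} = 0$)
$X{\left(n,B \right)} = - 15 B$ ($X{\left(n,B \right)} = - 3 \cdot 5 B = - 15 B$)
$S{\left(h \right)} = \sqrt{h}$ ($S{\left(h \right)} = \sqrt{0 + h} = \sqrt{h}$)
$g = - \frac{7}{90}$ ($g = \frac{7}{\left(-15\right) 6} = \frac{7}{-90} = 7 \left(- \frac{1}{90}\right) = - \frac{7}{90} \approx -0.077778$)
$F{\left(T,c \right)} = 4 c$ ($F{\left(T,c \right)} = - 2 \left(- c - c\right) = - 2 \left(- 2 c\right) = 4 c$)
$- 138 F{\left(g,S{\left(5 \right)} \right)} = - 138 \cdot 4 \sqrt{5} = - 552 \sqrt{5}$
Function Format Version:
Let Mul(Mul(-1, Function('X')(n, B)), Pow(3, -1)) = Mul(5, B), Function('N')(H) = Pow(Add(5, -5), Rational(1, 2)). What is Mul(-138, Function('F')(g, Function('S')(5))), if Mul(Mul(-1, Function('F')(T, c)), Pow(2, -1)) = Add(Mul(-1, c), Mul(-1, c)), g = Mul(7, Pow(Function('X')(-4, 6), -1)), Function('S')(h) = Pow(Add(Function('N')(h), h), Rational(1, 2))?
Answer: Mul(-552, Pow(5, Rational(1, 2))) ≈ -1234.3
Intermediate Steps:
Function('N')(H) = 0 (Function('N')(H) = Pow(0, Rational(1, 2)) = 0)
Function('X')(n, B) = Mul(-15, B) (Function('X')(n, B) = Mul(-3, Mul(5, B)) = Mul(-15, B))
Function('S')(h) = Pow(h, Rational(1, 2)) (Function('S')(h) = Pow(Add(0, h), Rational(1, 2)) = Pow(h, Rational(1, 2)))
g = Rational(-7, 90) (g = Mul(7, Pow(Mul(-15, 6), -1)) = Mul(7, Pow(-90, -1)) = Mul(7, Rational(-1, 90)) = Rational(-7, 90) ≈ -0.077778)
Function('F')(T, c) = Mul(4, c) (Function('F')(T, c) = Mul(-2, Add(Mul(-1, c), Mul(-1, c))) = Mul(-2, Mul(-2, c)) = Mul(4, c))
Mul(-138, Function('F')(g, Function('S')(5))) = Mul(-138, Mul(4, Pow(5, Rational(1, 2)))) = Mul(-552, Pow(5, Rational(1, 2)))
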